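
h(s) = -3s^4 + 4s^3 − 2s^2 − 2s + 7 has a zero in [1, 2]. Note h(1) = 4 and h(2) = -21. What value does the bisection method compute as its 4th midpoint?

1.4375

h(1.5) = -2.1875 < 0, so the root lies in [1, 1.5]
h(1.25) = 1.863281 > 0, so the root lies in [1.25, 1.5]
h(1.375) = 0.143799 > 0, so the root lies in [1.375, 1.5]
h(1.4375) = -0.9361 < 0, so the root lies in [1.375, 1.4375]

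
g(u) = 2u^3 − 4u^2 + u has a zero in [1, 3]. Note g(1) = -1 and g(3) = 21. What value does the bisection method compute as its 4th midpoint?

u = 2 gives g = 2, positive; keep [1, 2]
u = 1.5 gives g = -0.75, negative; keep [1.5, 2]
u = 1.75 gives g = 0.21875, positive; keep [1.5, 1.75]
u = 1.625 gives g = -0.3555, negative; keep [1.625, 1.75]

1.625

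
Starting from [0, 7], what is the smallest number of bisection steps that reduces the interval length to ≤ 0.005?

Width after n steps is 7/2^n. Need 2^n ≥ 7/0.005 = 1400.
2^10 = 1024 < 1400 ≤ 2^11 = 2048, so n = 11.

11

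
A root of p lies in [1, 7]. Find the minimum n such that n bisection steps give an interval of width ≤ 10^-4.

Width after n steps is 6/2^n. Need 2^n ≥ 6/10^-4 = 60000.
2^15 = 32768 < 60000 ≤ 2^16 = 65536, so n = 16.

16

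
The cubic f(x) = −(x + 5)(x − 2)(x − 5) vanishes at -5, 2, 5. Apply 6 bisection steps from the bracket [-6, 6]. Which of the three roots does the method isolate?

-5

f(0) = -50 < 0, so the root lies in [-6, 0]
f(-3) = -80 < 0, so the root lies in [-6, -3]
f(-4.5) = -30.875 < 0, so the root lies in [-6, -4.5]
f(-5.25) = 18.5781 > 0, so the root lies in [-5.25, -4.5]
f(-4.875) = -8.4863 < 0, so the root lies in [-5.25, -4.875]
f(-5.0625) = 4.4417 > 0, so the root lies in [-5.0625, -4.875]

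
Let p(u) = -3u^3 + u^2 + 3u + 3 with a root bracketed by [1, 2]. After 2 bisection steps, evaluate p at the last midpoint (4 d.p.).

midpoint 1.5: p = -0.375 < 0 → [1, 1.5]
midpoint 1.25: p = 2.453125 > 0 → [1.25, 1.5]

2.4531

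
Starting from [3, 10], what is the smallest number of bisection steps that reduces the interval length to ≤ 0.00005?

18

Width after n steps is 7/2^n. Need 2^n ≥ 7/0.00005 = 140000.
2^17 = 131072 < 140000 ≤ 2^18 = 262144, so n = 18.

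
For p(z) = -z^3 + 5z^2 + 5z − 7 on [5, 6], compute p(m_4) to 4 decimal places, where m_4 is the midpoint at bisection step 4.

-0.8015

p(5.5) = 5.375 > 0, so the root lies in [5.5, 6]
p(5.75) = -3.046875 < 0, so the root lies in [5.5, 5.75]
p(5.625) = 1.349609 > 0, so the root lies in [5.625, 5.75]
p(5.6875) = -0.8015 < 0, so the root lies in [5.625, 5.6875]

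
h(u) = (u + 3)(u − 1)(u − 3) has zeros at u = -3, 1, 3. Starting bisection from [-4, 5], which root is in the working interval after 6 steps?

midpoint 0.5: h = 4.375 > 0 → [-4, 0.5]
midpoint -1.75: h = 16.328125 > 0 → [-4, -1.75]
midpoint -2.875: h = 2.845703 > 0 → [-4, -2.875]
midpoint -3.4375: h = -12.4978 < 0 → [-3.4375, -2.875]
midpoint -3.15625: h = -3.998 < 0 → [-3.15625, -2.875]
midpoint -3.015625: h = -0.3774 < 0 → [-3.015625, -2.875]

-3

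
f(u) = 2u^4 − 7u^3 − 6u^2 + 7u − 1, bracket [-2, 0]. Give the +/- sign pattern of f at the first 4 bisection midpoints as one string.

-+-+

midpoint -1: f = -5 < 0 → [-2, -1]
midpoint -1.5: f = 8.75 > 0 → [-1.5, -1]
midpoint -1.25: f = -0.570312 < 0 → [-1.5, -1.25]
midpoint -1.375: f = 3.3774 > 0 → [-1.375, -1.25]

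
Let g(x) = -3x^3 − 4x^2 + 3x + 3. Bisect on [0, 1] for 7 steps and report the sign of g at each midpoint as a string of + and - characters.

+++-++-

midpoint 0.5: g = 3.125 > 0 → [0.5, 1]
midpoint 0.75: g = 1.734375 > 0 → [0.75, 1]
midpoint 0.875: g = 0.552734 > 0 → [0.875, 1]
midpoint 0.9375: g = -0.175 < 0 → [0.875, 0.9375]
midpoint 0.90625: g = 0.2007 > 0 → [0.90625, 0.9375]
midpoint 0.921875: g = 0.0158 > 0 → [0.921875, 0.9375]
midpoint 0.9296875: g = -0.0789 < 0 → [0.921875, 0.9296875]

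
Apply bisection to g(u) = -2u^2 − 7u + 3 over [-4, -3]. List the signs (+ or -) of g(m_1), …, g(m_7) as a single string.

midpoint -3.5: g = 3 > 0 → [-4, -3.5]
midpoint -3.75: g = 1.125 > 0 → [-4, -3.75]
midpoint -3.875: g = 0.09375 > 0 → [-4, -3.875]
midpoint -3.9375: g = -0.4453 < 0 → [-3.9375, -3.875]
midpoint -3.90625: g = -0.1738 < 0 → [-3.90625, -3.875]
midpoint -3.890625: g = -0.0396 < 0 → [-3.890625, -3.875]
midpoint -3.8828125: g = 0.0272 > 0 → [-3.890625, -3.8828125]

+++---+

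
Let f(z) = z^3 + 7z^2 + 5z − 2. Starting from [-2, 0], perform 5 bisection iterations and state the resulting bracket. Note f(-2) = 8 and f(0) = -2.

[-1.1875, -1.125]

m = -1, f(m) = -1 (−); new bracket [-2, -1]
m = -1.5, f(m) = 2.875 (+); new bracket [-1.5, -1]
m = -1.25, f(m) = 0.734375 (+); new bracket [-1.25, -1]
m = -1.125, f(m) = -0.1895 (−); new bracket [-1.25, -1.125]
m = -1.1875, f(m) = 0.259 (+); new bracket [-1.1875, -1.125]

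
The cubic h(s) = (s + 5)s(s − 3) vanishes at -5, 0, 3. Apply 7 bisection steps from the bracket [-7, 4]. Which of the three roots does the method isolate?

midpoint -1.5: h = 23.625 > 0 → [-7, -1.5]
midpoint -4.25: h = 23.109375 > 0 → [-7, -4.25]
midpoint -5.625: h = -30.322266 < 0 → [-5.625, -4.25]
midpoint -4.9375: h = 2.4495 > 0 → [-5.625, -4.9375]
midpoint -5.28125: h = -12.3006 < 0 → [-5.28125, -4.9375]
midpoint -5.109375: h = -4.5318 < 0 → [-5.109375, -4.9375]
midpoint -5.0234375: h = -0.9447 < 0 → [-5.0234375, -4.9375]

-5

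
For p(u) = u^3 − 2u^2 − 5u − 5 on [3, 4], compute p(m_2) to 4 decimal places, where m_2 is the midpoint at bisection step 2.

0.8594

p(3.5) = -4.125 < 0, so the root lies in [3.5, 4]
p(3.75) = 0.859375 > 0, so the root lies in [3.5, 3.75]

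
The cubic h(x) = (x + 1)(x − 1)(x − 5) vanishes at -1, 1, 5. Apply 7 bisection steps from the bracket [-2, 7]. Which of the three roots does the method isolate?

m = 2.5, h(m) = -13.125 (−); new bracket [2.5, 7]
m = 4.75, h(m) = -5.390625 (−); new bracket [4.75, 7]
m = 5.875, h(m) = 29.326172 (+); new bracket [4.75, 5.875]
m = 5.3125, h(m) = 8.5071 (+); new bracket [4.75, 5.3125]
m = 5.03125, h(m) = 0.7598 (+); new bracket [4.75, 5.03125]
m = 4.890625, h(m) = -2.5067 (−); new bracket [4.890625, 5.03125]
m = 4.9609375, h(m) = -0.9223 (−); new bracket [4.9609375, 5.03125]

5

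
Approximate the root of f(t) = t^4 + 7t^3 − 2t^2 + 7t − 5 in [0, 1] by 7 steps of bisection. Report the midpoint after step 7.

m = 0.5, f(m) = -1.0625 (−); new bracket [0.5, 1]
m = 0.75, f(m) = 2.394531 (+); new bracket [0.5, 0.75]
m = 0.625, f(m) = 0.455322 (+); new bracket [0.5, 0.625]
m = 0.5625, f(m) = -0.3493 (−); new bracket [0.5625, 0.625]
m = 0.59375, f(m) = 0.0407 (+); new bracket [0.5625, 0.59375]
m = 0.578125, f(m) = -0.1573 (−); new bracket [0.578125, 0.59375]
m = 0.5859375, f(m) = -0.0591 (−); new bracket [0.5859375, 0.59375]

0.5859375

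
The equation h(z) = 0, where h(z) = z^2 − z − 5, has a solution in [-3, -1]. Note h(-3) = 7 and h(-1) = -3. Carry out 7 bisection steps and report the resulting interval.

[-1.796875, -1.78125]

h(-2) = 1 > 0, so the root lies in [-2, -1]
h(-1.5) = -1.25 < 0, so the root lies in [-2, -1.5]
h(-1.75) = -0.1875 < 0, so the root lies in [-2, -1.75]
h(-1.875) = 0.3906 > 0, so the root lies in [-1.875, -1.75]
h(-1.8125) = 0.0977 > 0, so the root lies in [-1.8125, -1.75]
h(-1.78125) = -0.0459 < 0, so the root lies in [-1.8125, -1.78125]
h(-1.796875) = 0.0256 > 0, so the root lies in [-1.796875, -1.78125]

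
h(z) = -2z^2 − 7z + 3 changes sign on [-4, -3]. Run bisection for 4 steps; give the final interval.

[-3.9375, -3.875]

h(-3.5) = 3 > 0, so the root lies in [-4, -3.5]
h(-3.75) = 1.125 > 0, so the root lies in [-4, -3.75]
h(-3.875) = 0.09375 > 0, so the root lies in [-4, -3.875]
h(-3.9375) = -0.4453 < 0, so the root lies in [-3.9375, -3.875]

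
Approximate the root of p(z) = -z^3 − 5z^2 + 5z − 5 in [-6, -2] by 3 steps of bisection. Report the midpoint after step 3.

p(-4) = -41 < 0, so the root lies in [-6, -4]
p(-5) = -30 < 0, so the root lies in [-6, -5]
p(-5.5) = -17.375 < 0, so the root lies in [-6, -5.5]

-5.5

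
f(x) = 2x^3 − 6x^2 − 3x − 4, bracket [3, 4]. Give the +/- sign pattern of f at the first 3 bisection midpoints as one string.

m = 3.5, f(m) = -2.25 (−); new bracket [3.5, 4]
m = 3.75, f(m) = 5.84375 (+); new bracket [3.5, 3.75]
m = 3.625, f(m) = 1.550781 (+); new bracket [3.5, 3.625]

-++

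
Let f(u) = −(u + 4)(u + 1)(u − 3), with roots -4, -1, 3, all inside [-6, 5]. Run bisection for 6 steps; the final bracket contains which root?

midpoint -0.5: f = 6.125 > 0 → [-0.5, 5]
midpoint 2.25: f = 15.234375 > 0 → [2.25, 5]
midpoint 3.625: f = -22.041016 < 0 → [2.25, 3.625]
midpoint 2.9375: f = 1.7073 > 0 → [2.9375, 3.625]
midpoint 3.28125: f = -8.7674 < 0 → [2.9375, 3.28125]
midpoint 3.109375: f = -3.1954 < 0 → [2.9375, 3.109375]

3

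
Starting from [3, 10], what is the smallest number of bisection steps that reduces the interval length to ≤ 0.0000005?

Width after n steps is 7/2^n. Need 2^n ≥ 7/0.0000005 = 14000000.
2^23 = 8388608 < 14000000 ≤ 2^24 = 16777216, so n = 24.

24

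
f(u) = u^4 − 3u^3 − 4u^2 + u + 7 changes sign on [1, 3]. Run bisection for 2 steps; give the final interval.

m = 2, f(m) = -15 (−); new bracket [1, 2]
m = 1.5, f(m) = -5.5625 (−); new bracket [1, 1.5]

[1, 1.5]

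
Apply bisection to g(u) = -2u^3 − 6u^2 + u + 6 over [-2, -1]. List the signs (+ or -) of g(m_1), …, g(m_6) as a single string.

--+--+

u = -1.5 gives g = -2.25, negative; keep [-1.5, -1]
u = -1.25 gives g = -0.71875, negative; keep [-1.25, -1]
u = -1.125 gives g = 0.128906, positive; keep [-1.25, -1.125]
u = -1.1875 gives g = -0.2993, negative; keep [-1.1875, -1.125]
u = -1.15625 gives g = -0.0861, negative; keep [-1.15625, -1.125]
u = -1.140625 gives g = 0.0212, positive; keep [-1.15625, -1.140625]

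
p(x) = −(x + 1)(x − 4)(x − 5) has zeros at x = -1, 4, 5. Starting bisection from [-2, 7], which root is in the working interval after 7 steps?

-1

midpoint 2.5: p = -13.125 < 0 → [-2, 2.5]
midpoint 0.25: p = -22.265625 < 0 → [-2, 0.25]
midpoint -0.875: p = -3.580078 < 0 → [-2, -0.875]
midpoint -1.4375: p = 15.3142 > 0 → [-1.4375, -0.875]
midpoint -1.15625: p = 4.9599 > 0 → [-1.15625, -0.875]
midpoint -1.015625: p = 0.4714 > 0 → [-1.015625, -0.875]
midpoint -0.9453125: p = -1.6079 < 0 → [-1.015625, -0.9453125]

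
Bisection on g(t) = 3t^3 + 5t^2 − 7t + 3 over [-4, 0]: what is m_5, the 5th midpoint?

midpoint -2: g = 13 > 0 → [-4, -2]
midpoint -3: g = -12 < 0 → [-3, -2]
midpoint -2.5: g = 4.875 > 0 → [-3, -2.5]
midpoint -2.75: g = -2.3281 < 0 → [-2.75, -2.5]
midpoint -2.625: g = 1.5645 > 0 → [-2.75, -2.625]

-2.625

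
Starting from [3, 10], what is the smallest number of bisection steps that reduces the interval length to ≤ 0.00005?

Width after n steps is 7/2^n. Need 2^n ≥ 7/0.00005 = 140000.
2^17 = 131072 < 140000 ≤ 2^18 = 262144, so n = 18.

18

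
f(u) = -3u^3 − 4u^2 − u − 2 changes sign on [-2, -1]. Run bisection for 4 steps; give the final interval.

[-1.4375, -1.375]

u = -1.5 gives f = 0.625, positive; keep [-1.5, -1]
u = -1.25 gives f = -1.140625, negative; keep [-1.5, -1.25]
u = -1.375 gives f = -0.388672, negative; keep [-1.5, -1.375]
u = -1.4375 gives f = 0.0833, positive; keep [-1.4375, -1.375]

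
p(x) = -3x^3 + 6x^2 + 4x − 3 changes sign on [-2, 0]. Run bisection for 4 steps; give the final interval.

m = -1, p(m) = 2 (+); new bracket [-1, 0]
m = -0.5, p(m) = -3.125 (−); new bracket [-1, -0.5]
m = -0.75, p(m) = -1.359375 (−); new bracket [-1, -0.75]
m = -0.875, p(m) = 0.1035 (+); new bracket [-0.875, -0.75]

[-0.875, -0.75]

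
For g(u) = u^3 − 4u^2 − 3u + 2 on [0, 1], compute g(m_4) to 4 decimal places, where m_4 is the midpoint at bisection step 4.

m = 0.5, g(m) = -0.375 (−); new bracket [0, 0.5]
m = 0.25, g(m) = 1.015625 (+); new bracket [0.25, 0.5]
m = 0.375, g(m) = 0.365234 (+); new bracket [0.375, 0.5]
m = 0.4375, g(m) = 0.0056 (+); new bracket [0.4375, 0.5]

0.0056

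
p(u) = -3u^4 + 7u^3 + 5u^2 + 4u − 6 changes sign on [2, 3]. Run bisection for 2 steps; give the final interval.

[2.75, 3]

midpoint 2.5: p = 27.4375 > 0 → [2.5, 3]
midpoint 2.75: p = 16.816406 > 0 → [2.75, 3]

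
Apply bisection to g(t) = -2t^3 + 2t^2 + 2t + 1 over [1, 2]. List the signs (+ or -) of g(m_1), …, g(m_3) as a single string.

m = 1.5, g(m) = 1.75 (+); new bracket [1.5, 2]
m = 1.75, g(m) = -0.09375 (−); new bracket [1.5, 1.75]
m = 1.625, g(m) = 0.949219 (+); new bracket [1.625, 1.75]

+-+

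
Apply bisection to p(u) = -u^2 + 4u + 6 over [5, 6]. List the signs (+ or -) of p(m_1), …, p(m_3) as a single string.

--+

m = 5.5, p(m) = -2.25 (−); new bracket [5, 5.5]
m = 5.25, p(m) = -0.5625 (−); new bracket [5, 5.25]
m = 5.125, p(m) = 0.234375 (+); new bracket [5.125, 5.25]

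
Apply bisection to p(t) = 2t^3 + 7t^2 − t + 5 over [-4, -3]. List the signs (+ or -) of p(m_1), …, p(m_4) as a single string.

m = -3.5, p(m) = 8.5 (+); new bracket [-4, -3.5]
m = -3.75, p(m) = 1.71875 (+); new bracket [-4, -3.75]
m = -3.875, p(m) = -2.386719 (−); new bracket [-3.875, -3.75]
m = -3.8125, p(m) = -0.272 (−); new bracket [-3.8125, -3.75]

++--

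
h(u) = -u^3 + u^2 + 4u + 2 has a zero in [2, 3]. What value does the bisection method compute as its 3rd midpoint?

2.625

u = 2.5 gives h = 2.625, positive; keep [2.5, 3]
u = 2.75 gives h = -0.234375, negative; keep [2.5, 2.75]
u = 2.625 gives h = 1.302734, positive; keep [2.625, 2.75]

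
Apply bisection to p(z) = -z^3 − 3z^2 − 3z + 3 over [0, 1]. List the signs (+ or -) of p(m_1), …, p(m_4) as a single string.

p(0.5) = 0.625 > 0, so the root lies in [0.5, 1]
p(0.75) = -1.359375 < 0, so the root lies in [0.5, 0.75]
p(0.625) = -0.291016 < 0, so the root lies in [0.5, 0.625]
p(0.5625) = 0.1853 > 0, so the root lies in [0.5625, 0.625]

+--+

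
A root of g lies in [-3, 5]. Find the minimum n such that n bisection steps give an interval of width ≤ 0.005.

Width after n steps is 8/2^n. Need 2^n ≥ 8/0.005 = 1600.
2^10 = 1024 < 1600 ≤ 2^11 = 2048, so n = 11.

11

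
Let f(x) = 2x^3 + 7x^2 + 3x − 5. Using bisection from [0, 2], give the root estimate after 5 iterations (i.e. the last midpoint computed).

0.5625

m = 1, f(m) = 7 (+); new bracket [0, 1]
m = 0.5, f(m) = -1.5 (−); new bracket [0.5, 1]
m = 0.75, f(m) = 2.03125 (+); new bracket [0.5, 0.75]
m = 0.625, f(m) = 0.0977 (+); new bracket [0.5, 0.625]
m = 0.5625, f(m) = -0.7417 (−); new bracket [0.5625, 0.625]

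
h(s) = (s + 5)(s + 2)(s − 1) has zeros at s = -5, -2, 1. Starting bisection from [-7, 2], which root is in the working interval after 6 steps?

s = -2.5 gives h = 4.375, positive; keep [-7, -2.5]
s = -4.75 gives h = 3.953125, positive; keep [-7, -4.75]
s = -5.875 gives h = -23.310547, negative; keep [-5.875, -4.75]
s = -5.3125 gives h = -6.5344, negative; keep [-5.3125, -4.75]
s = -5.03125 gives h = -0.5713, negative; keep [-5.03125, -4.75]
s = -4.890625 gives h = 1.8624, positive; keep [-5.03125, -4.890625]

-5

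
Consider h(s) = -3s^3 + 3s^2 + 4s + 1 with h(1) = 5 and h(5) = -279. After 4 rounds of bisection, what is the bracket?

[1.75, 2]

s = 3 gives h = -41, negative; keep [1, 3]
s = 2 gives h = -3, negative; keep [1, 2]
s = 1.5 gives h = 3.625, positive; keep [1.5, 2]
s = 1.75 gives h = 1.1094, positive; keep [1.75, 2]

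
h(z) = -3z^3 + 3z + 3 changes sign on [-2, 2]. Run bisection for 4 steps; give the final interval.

[1.25, 1.5]

h(0) = 3 > 0, so the root lies in [0, 2]
h(1) = 3 > 0, so the root lies in [1, 2]
h(1.5) = -2.625 < 0, so the root lies in [1, 1.5]
h(1.25) = 0.8906 > 0, so the root lies in [1.25, 1.5]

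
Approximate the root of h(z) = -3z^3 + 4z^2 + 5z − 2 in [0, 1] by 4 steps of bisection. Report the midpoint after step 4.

h(0.5) = 1.125 > 0, so the root lies in [0, 0.5]
h(0.25) = -0.546875 < 0, so the root lies in [0.25, 0.5]
h(0.375) = 0.279297 > 0, so the root lies in [0.25, 0.375]
h(0.3125) = -0.1384 < 0, so the root lies in [0.3125, 0.375]

0.3125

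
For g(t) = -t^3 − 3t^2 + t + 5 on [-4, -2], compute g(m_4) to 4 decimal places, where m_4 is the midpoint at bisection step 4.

g(-3) = 2 > 0, so the root lies in [-3, -2]
g(-2.5) = -0.625 < 0, so the root lies in [-3, -2.5]
g(-2.75) = 0.359375 > 0, so the root lies in [-2.75, -2.5]
g(-2.625) = -0.209 < 0, so the root lies in [-2.75, -2.625]

-0.2090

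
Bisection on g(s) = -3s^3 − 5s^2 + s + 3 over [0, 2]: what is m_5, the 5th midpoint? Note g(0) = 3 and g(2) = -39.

s = 1 gives g = -4, negative; keep [0, 1]
s = 0.5 gives g = 1.875, positive; keep [0.5, 1]
s = 0.75 gives g = -0.328125, negative; keep [0.5, 0.75]
s = 0.625 gives g = 0.9395, positive; keep [0.625, 0.75]
s = 0.6875 gives g = 0.3494, positive; keep [0.6875, 0.75]

0.6875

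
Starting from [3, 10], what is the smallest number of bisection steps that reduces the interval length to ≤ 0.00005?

Width after n steps is 7/2^n. Need 2^n ≥ 7/0.00005 = 140000.
2^17 = 131072 < 140000 ≤ 2^18 = 262144, so n = 18.

18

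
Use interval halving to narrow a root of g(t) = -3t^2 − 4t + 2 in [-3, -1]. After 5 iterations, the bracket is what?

[-1.75, -1.6875]

t = -2 gives g = -2, negative; keep [-2, -1]
t = -1.5 gives g = 1.25, positive; keep [-2, -1.5]
t = -1.75 gives g = -0.1875, negative; keep [-1.75, -1.5]
t = -1.625 gives g = 0.5781, positive; keep [-1.75, -1.625]
t = -1.6875 gives g = 0.207, positive; keep [-1.75, -1.6875]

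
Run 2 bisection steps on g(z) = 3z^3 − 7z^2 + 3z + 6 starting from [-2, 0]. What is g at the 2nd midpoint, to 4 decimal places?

2.3750

midpoint -1: g = -7 < 0 → [-1, 0]
midpoint -0.5: g = 2.375 > 0 → [-1, -0.5]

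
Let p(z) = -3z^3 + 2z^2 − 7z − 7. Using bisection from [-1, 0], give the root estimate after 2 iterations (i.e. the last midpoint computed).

p(-0.5) = -2.625 < 0, so the root lies in [-1, -0.5]
p(-0.75) = 0.640625 > 0, so the root lies in [-0.75, -0.5]

-0.75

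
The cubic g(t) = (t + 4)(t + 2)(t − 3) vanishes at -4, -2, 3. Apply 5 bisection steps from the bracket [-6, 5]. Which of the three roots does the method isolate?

midpoint -0.5: g = -18.375 < 0 → [-0.5, 5]
midpoint 2.25: g = -19.921875 < 0 → [2.25, 5]
midpoint 3.625: g = 26.806641 > 0 → [2.25, 3.625]
midpoint 2.9375: g = -2.1409 < 0 → [2.9375, 3.625]
midpoint 3.28125: g = 10.8152 > 0 → [2.9375, 3.28125]

3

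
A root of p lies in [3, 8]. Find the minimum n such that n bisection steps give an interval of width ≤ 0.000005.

Width after n steps is 5/2^n. Need 2^n ≥ 5/0.000005 = 1000000.
2^19 = 524288 < 1000000 ≤ 2^20 = 1048576, so n = 20.

20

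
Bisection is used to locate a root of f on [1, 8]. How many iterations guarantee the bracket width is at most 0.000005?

Width after n steps is 7/2^n. Need 2^n ≥ 7/0.000005 = 1400000.
2^20 = 1048576 < 1400000 ≤ 2^21 = 2097152, so n = 21.

21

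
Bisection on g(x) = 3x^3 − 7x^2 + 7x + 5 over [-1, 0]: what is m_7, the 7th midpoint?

-0.4609375

x = -0.5 gives g = -0.625, negative; keep [-0.5, 0]
x = -0.25 gives g = 2.765625, positive; keep [-0.5, -0.25]
x = -0.375 gives g = 1.232422, positive; keep [-0.5, -0.375]
x = -0.4375 gives g = 0.3464, positive; keep [-0.5, -0.4375]
x = -0.46875 gives g = -0.1283, negative; keep [-0.46875, -0.4375]
x = -0.453125 gives g = 0.1118, positive; keep [-0.46875, -0.453125]
x = -0.4609375 gives g = -0.0076, negative; keep [-0.4609375, -0.453125]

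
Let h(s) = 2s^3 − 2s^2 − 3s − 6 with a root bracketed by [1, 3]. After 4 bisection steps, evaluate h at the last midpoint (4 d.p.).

h(2) = -4 < 0, so the root lies in [2, 3]
h(2.5) = 5.25 > 0, so the root lies in [2, 2.5]
h(2.25) = -0.09375 < 0, so the root lies in [2.25, 2.5]
h(2.375) = 2.3867 > 0, so the root lies in [2.25, 2.375]

2.3867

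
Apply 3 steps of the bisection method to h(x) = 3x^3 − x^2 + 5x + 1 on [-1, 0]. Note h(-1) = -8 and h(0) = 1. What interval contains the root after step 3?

h(-0.5) = -2.125 < 0, so the root lies in [-0.5, 0]
h(-0.25) = -0.359375 < 0, so the root lies in [-0.25, 0]
h(-0.125) = 0.353516 > 0, so the root lies in [-0.25, -0.125]

[-0.25, -0.125]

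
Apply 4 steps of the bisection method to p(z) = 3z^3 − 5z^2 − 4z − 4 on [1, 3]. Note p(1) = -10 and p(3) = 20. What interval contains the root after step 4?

[2.375, 2.5]

z = 2 gives p = -8, negative; keep [2, 3]
z = 2.5 gives p = 1.625, positive; keep [2, 2.5]
z = 2.25 gives p = -4.140625, negative; keep [2.25, 2.5]
z = 2.375 gives p = -1.5137, negative; keep [2.375, 2.5]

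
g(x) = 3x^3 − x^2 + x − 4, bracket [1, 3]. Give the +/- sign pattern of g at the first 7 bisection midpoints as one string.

++++---

midpoint 2: g = 18 > 0 → [1, 2]
midpoint 1.5: g = 5.375 > 0 → [1, 1.5]
midpoint 1.25: g = 1.546875 > 0 → [1, 1.25]
midpoint 1.125: g = 0.1309 > 0 → [1, 1.125]
midpoint 1.0625: g = -0.468 < 0 → [1.0625, 1.125]
midpoint 1.09375: g = -0.1772 < 0 → [1.09375, 1.125]
midpoint 1.109375: g = -0.0254 < 0 → [1.109375, 1.125]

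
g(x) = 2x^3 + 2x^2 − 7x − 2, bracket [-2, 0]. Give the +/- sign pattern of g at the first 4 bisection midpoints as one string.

g(-1) = 5 > 0, so the root lies in [-1, 0]
g(-0.5) = 1.75 > 0, so the root lies in [-0.5, 0]
g(-0.25) = -0.15625 < 0, so the root lies in [-0.5, -0.25]
g(-0.375) = 0.8008 > 0, so the root lies in [-0.375, -0.25]

++-+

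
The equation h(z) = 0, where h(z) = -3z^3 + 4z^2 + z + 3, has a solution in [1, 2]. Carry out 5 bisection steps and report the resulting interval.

h(1.5) = 3.375 > 0, so the root lies in [1.5, 2]
h(1.75) = 0.921875 > 0, so the root lies in [1.75, 2]
h(1.875) = -0.837891 < 0, so the root lies in [1.75, 1.875]
h(1.8125) = 0.0901 > 0, so the root lies in [1.8125, 1.875]
h(1.84375) = -0.3616 < 0, so the root lies in [1.8125, 1.84375]

[1.8125, 1.84375]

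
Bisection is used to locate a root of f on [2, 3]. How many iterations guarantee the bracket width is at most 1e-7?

Width after n steps is 1/2^n. Need 2^n ≥ 1/1e-7 = 10000000.
2^23 = 8388608 < 10000000 ≤ 2^24 = 16777216, so n = 24.

24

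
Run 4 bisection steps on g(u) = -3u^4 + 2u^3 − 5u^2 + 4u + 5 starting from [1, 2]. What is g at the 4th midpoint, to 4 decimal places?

0.0827

u = 1.5 gives g = -8.6875, negative; keep [1, 1.5]
u = 1.25 gives g = -1.230469, negative; keep [1, 1.25]
u = 1.125 gives g = 1.214111, positive; keep [1.125, 1.25]
u = 1.1875 gives g = 0.0827, positive; keep [1.1875, 1.25]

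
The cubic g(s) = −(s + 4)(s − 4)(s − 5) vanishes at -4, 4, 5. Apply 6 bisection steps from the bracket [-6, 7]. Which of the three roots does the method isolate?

m = 0.5, g(m) = -70.875 (−); new bracket [-6, 0.5]
m = -2.75, g(m) = -65.390625 (−); new bracket [-6, -2.75]
m = -4.375, g(m) = 29.443359 (+); new bracket [-4.375, -2.75]
m = -3.5625, g(m) = -28.3298 (−); new bracket [-4.375, -3.5625]
m = -3.96875, g(m) = -2.2334 (−); new bracket [-4.375, -3.96875]
m = -4.171875, g(m) = 12.8823 (+); new bracket [-4.171875, -3.96875]

-4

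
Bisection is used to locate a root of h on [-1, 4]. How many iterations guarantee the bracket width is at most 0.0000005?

Width after n steps is 5/2^n. Need 2^n ≥ 5/0.0000005 = 10000000.
2^23 = 8388608 < 10000000 ≤ 2^24 = 16777216, so n = 24.

24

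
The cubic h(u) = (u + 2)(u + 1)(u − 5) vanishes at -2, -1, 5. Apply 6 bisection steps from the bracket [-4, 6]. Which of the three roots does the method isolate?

5

m = 1, h(m) = -24 (−); new bracket [1, 6]
m = 3.5, h(m) = -37.125 (−); new bracket [3.5, 6]
m = 4.75, h(m) = -9.703125 (−); new bracket [4.75, 6]
m = 5.375, h(m) = 17.6309 (+); new bracket [4.75, 5.375]
m = 5.0625, h(m) = 2.676 (+); new bracket [4.75, 5.0625]
m = 4.90625, h(m) = -3.8241 (−); new bracket [4.90625, 5.0625]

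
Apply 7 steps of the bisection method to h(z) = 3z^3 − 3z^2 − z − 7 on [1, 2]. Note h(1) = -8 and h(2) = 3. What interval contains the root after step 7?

m = 1.5, h(m) = -5.125 (−); new bracket [1.5, 2]
m = 1.75, h(m) = -1.859375 (−); new bracket [1.75, 2]
m = 1.875, h(m) = 0.353516 (+); new bracket [1.75, 1.875]
m = 1.8125, h(m) = -0.8049 (−); new bracket [1.8125, 1.875]
m = 1.84375, h(m) = -0.239 (−); new bracket [1.84375, 1.875]
m = 1.859375, h(m) = 0.0539 (+); new bracket [1.84375, 1.859375]
m = 1.8515625, h(m) = -0.0934 (−); new bracket [1.8515625, 1.859375]

[1.8515625, 1.859375]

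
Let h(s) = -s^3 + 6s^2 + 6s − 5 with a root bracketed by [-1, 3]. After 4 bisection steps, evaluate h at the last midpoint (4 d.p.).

2.4531

m = 1, h(m) = 6 (+); new bracket [-1, 1]
m = 0, h(m) = -5 (−); new bracket [0, 1]
m = 0.5, h(m) = -0.625 (−); new bracket [0.5, 1]
m = 0.75, h(m) = 2.4531 (+); new bracket [0.5, 0.75]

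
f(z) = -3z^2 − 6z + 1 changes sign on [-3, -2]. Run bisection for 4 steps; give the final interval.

f(-2.5) = -2.75 < 0, so the root lies in [-2.5, -2]
f(-2.25) = -0.6875 < 0, so the root lies in [-2.25, -2]
f(-2.125) = 0.203125 > 0, so the root lies in [-2.25, -2.125]
f(-2.1875) = -0.2305 < 0, so the root lies in [-2.1875, -2.125]

[-2.1875, -2.125]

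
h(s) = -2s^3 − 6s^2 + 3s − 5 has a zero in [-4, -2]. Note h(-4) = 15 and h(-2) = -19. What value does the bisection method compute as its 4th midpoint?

-3.625

midpoint -3: h = -14 < 0 → [-4, -3]
midpoint -3.5: h = -3.25 < 0 → [-4, -3.5]
midpoint -3.75: h = 4.84375 > 0 → [-3.75, -3.5]
midpoint -3.625: h = 0.5508 > 0 → [-3.625, -3.5]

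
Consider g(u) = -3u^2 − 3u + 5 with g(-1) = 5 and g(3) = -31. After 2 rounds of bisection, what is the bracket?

midpoint 1: g = -1 < 0 → [-1, 1]
midpoint 0: g = 5 > 0 → [0, 1]

[0, 1]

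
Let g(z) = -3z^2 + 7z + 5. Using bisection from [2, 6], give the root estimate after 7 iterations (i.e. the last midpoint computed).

z = 4 gives g = -15, negative; keep [2, 4]
z = 3 gives g = -1, negative; keep [2, 3]
z = 2.5 gives g = 3.75, positive; keep [2.5, 3]
z = 2.75 gives g = 1.5625, positive; keep [2.75, 3]
z = 2.875 gives g = 0.3281, positive; keep [2.875, 3]
z = 2.9375 gives g = -0.3242, negative; keep [2.875, 2.9375]
z = 2.90625 gives g = 0.0049, positive; keep [2.90625, 2.9375]

2.90625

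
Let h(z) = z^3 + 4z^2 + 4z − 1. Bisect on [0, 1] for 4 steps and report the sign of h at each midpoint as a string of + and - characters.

midpoint 0.5: h = 2.125 > 0 → [0, 0.5]
midpoint 0.25: h = 0.265625 > 0 → [0, 0.25]
midpoint 0.125: h = -0.435547 < 0 → [0.125, 0.25]
midpoint 0.1875: h = -0.1028 < 0 → [0.1875, 0.25]

++--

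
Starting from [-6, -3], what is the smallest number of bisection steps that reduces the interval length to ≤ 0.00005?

Width after n steps is 3/2^n. Need 2^n ≥ 3/0.00005 = 60000.
2^15 = 32768 < 60000 ≤ 2^16 = 65536, so n = 16.

16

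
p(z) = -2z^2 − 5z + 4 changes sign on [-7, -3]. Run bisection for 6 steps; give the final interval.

[-3.1875, -3.125]

midpoint -5: p = -21 < 0 → [-5, -3]
midpoint -4: p = -8 < 0 → [-4, -3]
midpoint -3.5: p = -3 < 0 → [-3.5, -3]
midpoint -3.25: p = -0.875 < 0 → [-3.25, -3]
midpoint -3.125: p = 0.0938 > 0 → [-3.25, -3.125]
midpoint -3.1875: p = -0.3828 < 0 → [-3.1875, -3.125]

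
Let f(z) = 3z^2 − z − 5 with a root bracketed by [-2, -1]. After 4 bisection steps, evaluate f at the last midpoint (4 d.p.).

f(-1.5) = 3.25 > 0, so the root lies in [-1.5, -1]
f(-1.25) = 0.9375 > 0, so the root lies in [-1.25, -1]
f(-1.125) = -0.078125 < 0, so the root lies in [-1.25, -1.125]
f(-1.1875) = 0.418 > 0, so the root lies in [-1.1875, -1.125]

0.4180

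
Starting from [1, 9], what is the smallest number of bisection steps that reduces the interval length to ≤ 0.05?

8

Width after n steps is 8/2^n. Need 2^n ≥ 8/0.05 = 160.
2^7 = 128 < 160 ≤ 2^8 = 256, so n = 8.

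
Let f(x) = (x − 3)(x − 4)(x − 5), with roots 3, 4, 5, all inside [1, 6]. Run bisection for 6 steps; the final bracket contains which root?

x = 3.5 gives f = 0.375, positive; keep [1, 3.5]
x = 2.25 gives f = -3.609375, negative; keep [2.25, 3.5]
x = 2.875 gives f = -0.298828, negative; keep [2.875, 3.5]
x = 3.1875 gives f = 0.2761, positive; keep [2.875, 3.1875]
x = 3.03125 gives f = 0.0596, positive; keep [2.875, 3.03125]
x = 2.953125 gives f = -0.1004, negative; keep [2.953125, 3.03125]

3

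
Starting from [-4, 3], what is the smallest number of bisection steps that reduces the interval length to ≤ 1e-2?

10

Width after n steps is 7/2^n. Need 2^n ≥ 7/1e-2 = 700.
2^9 = 512 < 700 ≤ 2^10 = 1024, so n = 10.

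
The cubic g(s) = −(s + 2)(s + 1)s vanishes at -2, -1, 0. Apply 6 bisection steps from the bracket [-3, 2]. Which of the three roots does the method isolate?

s = -0.5 gives g = 0.375, positive; keep [-0.5, 2]
s = 0.75 gives g = -3.609375, negative; keep [-0.5, 0.75]
s = 0.125 gives g = -0.298828, negative; keep [-0.5, 0.125]
s = -0.1875 gives g = 0.2761, positive; keep [-0.1875, 0.125]
s = -0.03125 gives g = 0.0596, positive; keep [-0.03125, 0.125]
s = 0.046875 gives g = -0.1004, negative; keep [-0.03125, 0.046875]

0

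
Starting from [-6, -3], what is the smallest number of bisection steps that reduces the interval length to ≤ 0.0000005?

Width after n steps is 3/2^n. Need 2^n ≥ 3/0.0000005 = 6000000.
2^22 = 4194304 < 6000000 ≤ 2^23 = 8388608, so n = 23.

23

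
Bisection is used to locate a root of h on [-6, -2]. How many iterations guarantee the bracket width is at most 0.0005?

13

Width after n steps is 4/2^n. Need 2^n ≥ 4/0.0005 = 8000.
2^12 = 4096 < 8000 ≤ 2^13 = 8192, so n = 13.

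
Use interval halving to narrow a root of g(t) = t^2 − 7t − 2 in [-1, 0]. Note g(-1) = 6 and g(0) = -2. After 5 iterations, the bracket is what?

[-0.28125, -0.25]

g(-0.5) = 1.75 > 0, so the root lies in [-0.5, 0]
g(-0.25) = -0.1875 < 0, so the root lies in [-0.5, -0.25]
g(-0.375) = 0.765625 > 0, so the root lies in [-0.375, -0.25]
g(-0.3125) = 0.2852 > 0, so the root lies in [-0.3125, -0.25]
g(-0.28125) = 0.0479 > 0, so the root lies in [-0.28125, -0.25]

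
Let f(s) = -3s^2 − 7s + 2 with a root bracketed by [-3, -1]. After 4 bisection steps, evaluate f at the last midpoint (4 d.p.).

midpoint -2: f = 4 > 0 → [-3, -2]
midpoint -2.5: f = 0.75 > 0 → [-3, -2.5]
midpoint -2.75: f = -1.4375 < 0 → [-2.75, -2.5]
midpoint -2.625: f = -0.2969 < 0 → [-2.625, -2.5]

-0.2969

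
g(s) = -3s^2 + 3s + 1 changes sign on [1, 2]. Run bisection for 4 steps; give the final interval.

m = 1.5, g(m) = -1.25 (−); new bracket [1, 1.5]
m = 1.25, g(m) = 0.0625 (+); new bracket [1.25, 1.5]
m = 1.375, g(m) = -0.546875 (−); new bracket [1.25, 1.375]
m = 1.3125, g(m) = -0.2305 (−); new bracket [1.25, 1.3125]

[1.25, 1.3125]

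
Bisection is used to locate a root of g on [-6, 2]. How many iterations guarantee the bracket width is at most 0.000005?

Width after n steps is 8/2^n. Need 2^n ≥ 8/0.000005 = 1600000.
2^20 = 1048576 < 1600000 ≤ 2^21 = 2097152, so n = 21.

21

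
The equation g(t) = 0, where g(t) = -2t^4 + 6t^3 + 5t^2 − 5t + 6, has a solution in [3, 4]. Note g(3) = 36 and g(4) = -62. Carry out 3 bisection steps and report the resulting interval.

[3.5, 3.625]

g(3.5) = 6.875 > 0, so the root lies in [3.5, 4]
g(3.75) = -21.539062 < 0, so the root lies in [3.5, 3.75]
g(3.625) = -5.965332 < 0, so the root lies in [3.5, 3.625]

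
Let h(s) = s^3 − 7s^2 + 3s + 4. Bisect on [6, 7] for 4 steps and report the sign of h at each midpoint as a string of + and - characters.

+--+

h(6.5) = 2.375 > 0, so the root lies in [6, 6.5]
h(6.25) = -6.546875 < 0, so the root lies in [6.25, 6.5]
h(6.375) = -2.275391 < 0, so the root lies in [6.375, 6.5]
h(6.4375) = 0.0017 > 0, so the root lies in [6.375, 6.4375]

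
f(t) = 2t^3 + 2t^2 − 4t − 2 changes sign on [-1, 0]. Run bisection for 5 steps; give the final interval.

[-0.46875, -0.4375]

f(-0.5) = 0.25 > 0, so the root lies in [-0.5, 0]
f(-0.25) = -0.90625 < 0, so the root lies in [-0.5, -0.25]
f(-0.375) = -0.324219 < 0, so the root lies in [-0.5, -0.375]
f(-0.4375) = -0.0347 < 0, so the root lies in [-0.5, -0.4375]
f(-0.46875) = 0.1085 > 0, so the root lies in [-0.46875, -0.4375]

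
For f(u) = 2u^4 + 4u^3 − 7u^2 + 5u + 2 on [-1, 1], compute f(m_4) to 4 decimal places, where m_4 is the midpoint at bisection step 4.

-1.0308

f(0) = 2 > 0, so the root lies in [-1, 0]
f(-0.5) = -2.625 < 0, so the root lies in [-0.5, 0]
f(-0.25) = 0.257812 > 0, so the root lies in [-0.5, -0.25]
f(-0.375) = -1.0308 < 0, so the root lies in [-0.375, -0.25]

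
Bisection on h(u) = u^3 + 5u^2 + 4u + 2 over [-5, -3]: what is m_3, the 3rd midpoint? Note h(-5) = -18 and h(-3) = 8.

-4.25

u = -4 gives h = 2, positive; keep [-5, -4]
u = -4.5 gives h = -5.875, negative; keep [-4.5, -4]
u = -4.25 gives h = -1.453125, negative; keep [-4.25, -4]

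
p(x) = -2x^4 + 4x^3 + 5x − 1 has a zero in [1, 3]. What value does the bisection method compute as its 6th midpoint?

2.40625

midpoint 2: p = 9 > 0 → [2, 3]
midpoint 2.5: p = -4.125 < 0 → [2, 2.5]
midpoint 2.25: p = 4.554688 > 0 → [2.25, 2.5]
midpoint 2.375: p = 0.8276 > 0 → [2.375, 2.5]
midpoint 2.4375: p = -1.4844 < 0 → [2.375, 2.4375]
midpoint 2.40625: p = -0.2887 < 0 → [2.375, 2.40625]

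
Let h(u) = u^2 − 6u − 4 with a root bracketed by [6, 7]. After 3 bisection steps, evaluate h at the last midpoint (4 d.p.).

h(6.5) = -0.75 < 0, so the root lies in [6.5, 7]
h(6.75) = 1.0625 > 0, so the root lies in [6.5, 6.75]
h(6.625) = 0.140625 > 0, so the root lies in [6.5, 6.625]

0.1406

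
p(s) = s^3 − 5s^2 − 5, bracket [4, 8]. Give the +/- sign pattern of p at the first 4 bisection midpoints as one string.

midpoint 6: p = 31 > 0 → [4, 6]
midpoint 5: p = -5 < 0 → [5, 6]
midpoint 5.5: p = 10.125 > 0 → [5, 5.5]
midpoint 5.25: p = 1.8906 > 0 → [5, 5.25]

+-++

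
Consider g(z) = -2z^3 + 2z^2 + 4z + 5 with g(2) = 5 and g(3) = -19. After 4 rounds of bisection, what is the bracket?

[2.3125, 2.375]

m = 2.5, g(m) = -3.75 (−); new bracket [2, 2.5]
m = 2.25, g(m) = 1.34375 (+); new bracket [2.25, 2.5]
m = 2.375, g(m) = -1.011719 (−); new bracket [2.25, 2.375]
m = 2.3125, g(m) = 0.2124 (+); new bracket [2.3125, 2.375]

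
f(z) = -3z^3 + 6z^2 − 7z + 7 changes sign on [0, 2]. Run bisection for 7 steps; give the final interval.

[1.484375, 1.5]

f(1) = 3 > 0, so the root lies in [1, 2]
f(1.5) = -0.125 < 0, so the root lies in [1, 1.5]
f(1.25) = 1.765625 > 0, so the root lies in [1.25, 1.5]
f(1.375) = 0.9199 > 0, so the root lies in [1.375, 1.5]
f(1.4375) = 0.4246 > 0, so the root lies in [1.4375, 1.5]
f(1.46875) = 0.1568 > 0, so the root lies in [1.46875, 1.5]
f(1.484375) = 0.0177 > 0, so the root lies in [1.484375, 1.5]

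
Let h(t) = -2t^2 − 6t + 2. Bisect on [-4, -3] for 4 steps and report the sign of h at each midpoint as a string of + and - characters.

-+--

t = -3.5 gives h = -1.5, negative; keep [-3.5, -3]
t = -3.25 gives h = 0.375, positive; keep [-3.5, -3.25]
t = -3.375 gives h = -0.53125, negative; keep [-3.375, -3.25]
t = -3.3125 gives h = -0.0703, negative; keep [-3.3125, -3.25]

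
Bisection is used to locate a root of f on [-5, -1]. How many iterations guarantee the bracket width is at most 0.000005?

Width after n steps is 4/2^n. Need 2^n ≥ 4/0.000005 = 800000.
2^19 = 524288 < 800000 ≤ 2^20 = 1048576, so n = 20.

20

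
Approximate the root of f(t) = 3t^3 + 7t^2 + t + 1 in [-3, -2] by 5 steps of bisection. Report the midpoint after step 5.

-2.28125

m = -2.5, f(m) = -4.625 (−); new bracket [-2.5, -2]
m = -2.25, f(m) = 0.015625 (+); new bracket [-2.5, -2.25]
m = -2.375, f(m) = -2.080078 (−); new bracket [-2.375, -2.25]
m = -2.3125, f(m) = -0.9783 (−); new bracket [-2.3125, -2.25]
m = -2.28125, f(m) = -0.4681 (−); new bracket [-2.28125, -2.25]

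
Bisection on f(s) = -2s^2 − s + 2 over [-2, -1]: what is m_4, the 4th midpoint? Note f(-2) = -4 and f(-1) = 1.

midpoint -1.5: f = -1 < 0 → [-1.5, -1]
midpoint -1.25: f = 0.125 > 0 → [-1.5, -1.25]
midpoint -1.375: f = -0.40625 < 0 → [-1.375, -1.25]
midpoint -1.3125: f = -0.1328 < 0 → [-1.3125, -1.25]

-1.3125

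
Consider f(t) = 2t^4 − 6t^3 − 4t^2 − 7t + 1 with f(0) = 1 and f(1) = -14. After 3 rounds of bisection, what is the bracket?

t = 0.5 gives f = -4.125, negative; keep [0, 0.5]
t = 0.25 gives f = -1.085938, negative; keep [0, 0.25]
t = 0.125 gives f = 0.05127, positive; keep [0.125, 0.25]

[0.125, 0.25]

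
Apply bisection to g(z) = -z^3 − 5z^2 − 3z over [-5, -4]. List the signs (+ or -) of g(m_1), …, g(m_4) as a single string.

+-++

g(-4.5) = 3.375 > 0, so the root lies in [-4.5, -4]
g(-4.25) = -0.796875 < 0, so the root lies in [-4.5, -4.25]
g(-4.375) = 1.162109 > 0, so the root lies in [-4.375, -4.25]
g(-4.3125) = 0.1516 > 0, so the root lies in [-4.3125, -4.25]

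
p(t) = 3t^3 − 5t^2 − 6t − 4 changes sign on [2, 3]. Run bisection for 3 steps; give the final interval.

[2.5, 2.625]

midpoint 2.5: p = -3.375 < 0 → [2.5, 3]
midpoint 2.75: p = 4.078125 > 0 → [2.5, 2.75]
midpoint 2.625: p = 0.060547 > 0 → [2.5, 2.625]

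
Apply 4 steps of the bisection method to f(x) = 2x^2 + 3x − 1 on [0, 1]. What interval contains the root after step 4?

m = 0.5, f(m) = 1 (+); new bracket [0, 0.5]
m = 0.25, f(m) = -0.125 (−); new bracket [0.25, 0.5]
m = 0.375, f(m) = 0.40625 (+); new bracket [0.25, 0.375]
m = 0.3125, f(m) = 0.1328 (+); new bracket [0.25, 0.3125]

[0.25, 0.3125]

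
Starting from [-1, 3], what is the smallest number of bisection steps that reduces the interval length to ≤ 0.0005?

13

Width after n steps is 4/2^n. Need 2^n ≥ 4/0.0005 = 8000.
2^12 = 4096 < 8000 ≤ 2^13 = 8192, so n = 13.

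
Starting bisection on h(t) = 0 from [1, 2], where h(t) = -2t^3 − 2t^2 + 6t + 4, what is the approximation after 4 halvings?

m = 1.5, h(m) = 1.75 (+); new bracket [1.5, 2]
m = 1.75, h(m) = -2.34375 (−); new bracket [1.5, 1.75]
m = 1.625, h(m) = -0.113281 (−); new bracket [1.5, 1.625]
m = 1.5625, h(m) = 0.8628 (+); new bracket [1.5625, 1.625]

1.5625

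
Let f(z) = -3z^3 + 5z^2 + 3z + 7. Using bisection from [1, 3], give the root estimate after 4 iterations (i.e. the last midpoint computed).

z = 2 gives f = 9, positive; keep [2, 3]
z = 2.5 gives f = -1.125, negative; keep [2, 2.5]
z = 2.25 gives f = 4.890625, positive; keep [2.25, 2.5]
z = 2.375 gives f = 2.1387, positive; keep [2.375, 2.5]

2.375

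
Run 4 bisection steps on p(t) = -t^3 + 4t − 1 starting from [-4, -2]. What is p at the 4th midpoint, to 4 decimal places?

p(-3) = 14 > 0, so the root lies in [-3, -2]
p(-2.5) = 4.625 > 0, so the root lies in [-2.5, -2]
p(-2.25) = 1.390625 > 0, so the root lies in [-2.25, -2]
p(-2.125) = 0.0957 > 0, so the root lies in [-2.125, -2]

0.0957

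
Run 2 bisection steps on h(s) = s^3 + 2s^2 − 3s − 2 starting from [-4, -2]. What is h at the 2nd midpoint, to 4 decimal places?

s = -3 gives h = -2, negative; keep [-3, -2]
s = -2.5 gives h = 2.375, positive; keep [-3, -2.5]

2.3750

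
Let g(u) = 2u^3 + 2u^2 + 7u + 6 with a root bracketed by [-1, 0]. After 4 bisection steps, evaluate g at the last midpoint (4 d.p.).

g(-0.5) = 2.75 > 0, so the root lies in [-1, -0.5]
g(-0.75) = 1.03125 > 0, so the root lies in [-1, -0.75]
g(-0.875) = 0.066406 > 0, so the root lies in [-1, -0.875]
g(-0.9375) = -0.4526 < 0, so the root lies in [-0.9375, -0.875]

-0.4526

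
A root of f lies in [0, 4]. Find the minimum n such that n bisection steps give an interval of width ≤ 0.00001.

19

Width after n steps is 4/2^n. Need 2^n ≥ 4/0.00001 = 400000.
2^18 = 262144 < 400000 ≤ 2^19 = 524288, so n = 19.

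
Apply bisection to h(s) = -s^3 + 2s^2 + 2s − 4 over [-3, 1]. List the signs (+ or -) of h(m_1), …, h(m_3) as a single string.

h(-1) = -3 < 0, so the root lies in [-3, -1]
h(-2) = 8 > 0, so the root lies in [-2, -1]
h(-1.5) = 0.875 > 0, so the root lies in [-1.5, -1]

-++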